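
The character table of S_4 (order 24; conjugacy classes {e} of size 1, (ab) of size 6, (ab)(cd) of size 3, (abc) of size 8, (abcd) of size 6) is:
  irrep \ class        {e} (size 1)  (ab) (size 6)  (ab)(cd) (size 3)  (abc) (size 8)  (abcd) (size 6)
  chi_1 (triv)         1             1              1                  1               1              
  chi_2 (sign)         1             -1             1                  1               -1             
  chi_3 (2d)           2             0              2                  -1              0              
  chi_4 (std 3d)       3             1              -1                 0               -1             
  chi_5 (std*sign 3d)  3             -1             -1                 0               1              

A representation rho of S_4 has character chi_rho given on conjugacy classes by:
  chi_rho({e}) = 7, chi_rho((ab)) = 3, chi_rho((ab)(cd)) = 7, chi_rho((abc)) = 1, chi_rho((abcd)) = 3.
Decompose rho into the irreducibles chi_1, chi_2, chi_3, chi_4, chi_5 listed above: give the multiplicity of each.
Multiplicities: chi_1: 3, chi_2: 0, chi_3: 2, chi_4: 0, chi_5: 0.

Derivation: Use <chi_rho, chi> = (1/|G|) sum_C |C| * chi_rho(C) * conj(chi(C)) with |G| = 24 for each irreducible chi in the table:
  <chi_rho, chi_1> = (1/24)[1*(7)*conj(1) + 6*(3)*conj(1) + 3*(7)*conj(1) + 8*(1)*conj(1) + 6*(3)*conj(1)]
      = (1/24)[(7) + (18) + (21) + (8) + (18)] = 72/24 = 3
  <chi_rho, chi_2> = (1/24)[1*(7)*conj(1) + 6*(3)*conj(-1) + 3*(7)*conj(1) + 8*(1)*conj(1) + 6*(3)*conj(-1)]
      = (1/24)[(7) + (-18) + (21) + (8) + (-18)] = 0/24 = 0
  <chi_rho, chi_3> = (1/24)[1*(7)*conj(2) + 6*(3)*conj(0) + 3*(7)*conj(2) + 8*(1)*conj(-1) + 6*(3)*conj(0)]
      = (1/24)[(14) + (0) + (42) + (-8) + (0)] = 48/24 = 2
  <chi_rho, chi_4> = (1/24)[1*(7)*conj(3) + 6*(3)*conj(1) + 3*(7)*conj(-1) + 8*(1)*conj(0) + 6*(3)*conj(-1)]
      = (1/24)[(21) + (18) + (-21) + (0) + (-18)] = 0/24 = 0
  <chi_rho, chi_5> = (1/24)[1*(7)*conj(3) + 6*(3)*conj(-1) + 3*(7)*conj(-1) + 8*(1)*conj(0) + 6*(3)*conj(1)]
      = (1/24)[(21) + (-18) + (-21) + (0) + (18)] = 0/24 = 0
Dimension check: dim(rho) = sum (mult * dim) = 3*1 + 0*1 + 2*2 + 0*3 + 0*3 = 7 = chi_rho(e) = 7.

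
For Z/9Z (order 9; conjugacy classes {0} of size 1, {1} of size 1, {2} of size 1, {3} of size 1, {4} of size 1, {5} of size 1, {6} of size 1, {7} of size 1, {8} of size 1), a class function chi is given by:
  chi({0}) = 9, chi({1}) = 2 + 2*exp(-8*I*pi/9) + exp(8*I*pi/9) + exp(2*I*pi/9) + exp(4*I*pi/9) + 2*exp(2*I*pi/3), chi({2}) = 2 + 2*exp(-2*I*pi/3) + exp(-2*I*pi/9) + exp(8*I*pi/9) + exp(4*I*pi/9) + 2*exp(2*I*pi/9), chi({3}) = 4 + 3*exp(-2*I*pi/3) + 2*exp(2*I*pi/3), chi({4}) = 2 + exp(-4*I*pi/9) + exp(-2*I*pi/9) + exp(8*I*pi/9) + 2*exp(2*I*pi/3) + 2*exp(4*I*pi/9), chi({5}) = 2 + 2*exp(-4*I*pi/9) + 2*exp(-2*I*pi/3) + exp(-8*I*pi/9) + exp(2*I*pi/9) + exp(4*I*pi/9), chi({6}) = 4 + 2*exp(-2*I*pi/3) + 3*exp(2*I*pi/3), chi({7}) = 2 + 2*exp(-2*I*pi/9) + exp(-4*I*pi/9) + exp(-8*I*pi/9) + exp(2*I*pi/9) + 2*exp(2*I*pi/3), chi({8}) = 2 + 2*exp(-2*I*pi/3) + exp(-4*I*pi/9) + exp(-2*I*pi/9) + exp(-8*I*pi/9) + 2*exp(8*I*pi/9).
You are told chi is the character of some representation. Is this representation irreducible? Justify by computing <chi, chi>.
Not irreducible (reducible): <chi, chi> = 15 > 1.

<chi, chi> = (1/|G|) sum_C |C| * |chi(C)|^2 = (1/9)[1*|9|^2 + 1*|2 + 2*exp(-8*I*pi/9) + exp(8*I*pi/9) + exp(2*I*pi/9) + exp(4*I*pi/9) + 2*exp(2*I*pi/3)|^2 + 1*|2 + 2*exp(-2*I*pi/3) + exp(-2*I*pi/9) + exp(8*I*pi/9) + exp(4*I*pi/9) + 2*exp(2*I*pi/9)|^2 + 1*|4 + 3*exp(-2*I*pi/3) + 2*exp(2*I*pi/3)|^2 + 1*|2 + exp(-4*I*pi/9) + exp(-2*I*pi/9) + exp(8*I*pi/9) + 2*exp(2*I*pi/3) + 2*exp(4*I*pi/9)|^2 + 1*|2 + 2*exp(-4*I*pi/9) + 2*exp(-2*I*pi/3) + exp(-8*I*pi/9) + exp(2*I*pi/9) + exp(4*I*pi/9)|^2 + 1*|4 + 2*exp(-2*I*pi/3) + 3*exp(2*I*pi/3)|^2 + 1*|2 + 2*exp(-2*I*pi/9) + exp(-4*I*pi/9) + exp(-8*I*pi/9) + exp(2*I*pi/9) + 2*exp(2*I*pi/3)|^2 + 1*|2 + 2*exp(-2*I*pi/3) + exp(-4*I*pi/9) + exp(-2*I*pi/9) + exp(-8*I*pi/9) + 2*exp(8*I*pi/9)|^2]
  = (1/9)[(81) + (15 + 9*exp(-4*I*pi/9) + 7*exp(-2*I*pi/3) + 9*exp(-2*I*pi/9) + 8*exp(-8*I*pi/9) + 8*exp(8*I*pi/9) + 9*exp(2*I*pi/9) + 7*exp(2*I*pi/3) + 9*exp(4*I*pi/9)) + (15 + 9*exp(-4*I*pi/9) + 7*exp(-2*I*pi/3) + 8*exp(-2*I*pi/9) + 9*exp(-8*I*pi/9) + 9*exp(8*I*pi/9) + 8*exp(2*I*pi/9) + 7*exp(2*I*pi/3) + 9*exp(4*I*pi/9)) + (3) + (15 + 8*exp(-4*I*pi/9) + 7*exp(-2*I*pi/3) + 9*exp(-2*I*pi/9) + 9*exp(-8*I*pi/9) + 9*exp(8*I*pi/9) + 9*exp(2*I*pi/9) + 7*exp(2*I*pi/3) + 8*exp(4*I*pi/9)) + (15 + 8*exp(-4*I*pi/9) + 7*exp(-2*I*pi/3) + 9*exp(-2*I*pi/9) + 9*exp(-8*I*pi/9) + 9*exp(8*I*pi/9) + 9*exp(2*I*pi/9) + 7*exp(2*I*pi/3) + 8*exp(4*I*pi/9)) + (3) + (15 + 9*exp(-4*I*pi/9) + 7*exp(-2*I*pi/3) + 8*exp(-2*I*pi/9) + 9*exp(-8*I*pi/9) + 9*exp(8*I*pi/9) + 8*exp(2*I*pi/9) + 7*exp(2*I*pi/3) + 9*exp(4*I*pi/9)) + (15 + 9*exp(-4*I*pi/9) + 7*exp(-2*I*pi/3) + 9*exp(-2*I*pi/9) + 8*exp(-8*I*pi/9) + 8*exp(8*I*pi/9) + 9*exp(2*I*pi/9) + 7*exp(2*I*pi/3) + 9*exp(4*I*pi/9))] = 135/9 = 15.
(Exp terms are combined using exp(i*s)*conj(exp(i*t)) = exp(i*(s-t)), and sums of them are collapsed using the identity that for every m > 1 the m distinct m-th roots of unity sum to 0, e.g. 1 + exp(2*I*pi/3) + exp(-2*I*pi/3) = 0.)
A character is irreducible iff <chi, chi> = 1, so this representation is reducible.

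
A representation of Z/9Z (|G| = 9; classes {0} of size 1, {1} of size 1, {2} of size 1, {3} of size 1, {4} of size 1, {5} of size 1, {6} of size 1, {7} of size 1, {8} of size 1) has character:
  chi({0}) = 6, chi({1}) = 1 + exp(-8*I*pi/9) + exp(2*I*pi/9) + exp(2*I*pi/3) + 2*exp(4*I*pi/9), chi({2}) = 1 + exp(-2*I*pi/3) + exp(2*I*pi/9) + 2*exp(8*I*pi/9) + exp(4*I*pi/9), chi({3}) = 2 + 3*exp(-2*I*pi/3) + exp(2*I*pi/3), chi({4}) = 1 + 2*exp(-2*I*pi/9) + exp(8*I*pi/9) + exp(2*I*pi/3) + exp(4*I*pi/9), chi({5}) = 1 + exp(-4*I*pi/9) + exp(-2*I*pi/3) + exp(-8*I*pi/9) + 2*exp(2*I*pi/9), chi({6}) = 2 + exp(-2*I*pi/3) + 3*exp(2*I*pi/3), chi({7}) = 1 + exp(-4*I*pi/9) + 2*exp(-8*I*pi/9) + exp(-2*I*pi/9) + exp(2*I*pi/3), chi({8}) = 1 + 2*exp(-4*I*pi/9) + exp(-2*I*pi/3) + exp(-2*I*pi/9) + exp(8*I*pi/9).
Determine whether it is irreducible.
Not irreducible (reducible): <chi, chi> = 8 > 1.

Derivation: <chi, chi> = (1/|G|) sum_C |C| * |chi(C)|^2 = (1/9)[1*|6|^2 + 1*|1 + exp(-8*I*pi/9) + exp(2*I*pi/9) + exp(2*I*pi/3) + 2*exp(4*I*pi/9)|^2 + 1*|1 + exp(-2*I*pi/3) + exp(2*I*pi/9) + 2*exp(8*I*pi/9) + exp(4*I*pi/9)|^2 + 1*|2 + 3*exp(-2*I*pi/3) + exp(2*I*pi/3)|^2 + 1*|1 + 2*exp(-2*I*pi/9) + exp(8*I*pi/9) + exp(2*I*pi/3) + exp(4*I*pi/9)|^2 + 1*|1 + exp(-4*I*pi/9) + exp(-2*I*pi/3) + exp(-8*I*pi/9) + 2*exp(2*I*pi/9)|^2 + 1*|2 + exp(-2*I*pi/3) + 3*exp(2*I*pi/3)|^2 + 1*|1 + exp(-4*I*pi/9) + 2*exp(-8*I*pi/9) + exp(-2*I*pi/9) + exp(2*I*pi/3)|^2 + 1*|1 + 2*exp(-4*I*pi/9) + exp(-2*I*pi/3) + exp(-2*I*pi/9) + exp(8*I*pi/9)|^2]
  = (1/9)[(36) + (8 + 4*exp(-4*I*pi/9) + 5*exp(-2*I*pi/9) + 3*exp(-2*I*pi/3) + 2*exp(-8*I*pi/9) + 2*exp(8*I*pi/9) + 3*exp(2*I*pi/3) + 5*exp(2*I*pi/9) + 4*exp(4*I*pi/9)) + (8 + 5*exp(-4*I*pi/9) + 3*exp(-2*I*pi/3) + 4*exp(-8*I*pi/9) + 2*exp(-2*I*pi/9) + 2*exp(2*I*pi/9) + 4*exp(8*I*pi/9) + 3*exp(2*I*pi/3) + 5*exp(4*I*pi/9)) + (3) + (8 + 3*exp(-2*I*pi/3) + 4*exp(-2*I*pi/9) + 2*exp(-4*I*pi/9) + 5*exp(-8*I*pi/9) + 5*exp(8*I*pi/9) + 2*exp(4*I*pi/9) + 4*exp(2*I*pi/9) + 3*exp(2*I*pi/3)) + (8 + 3*exp(-2*I*pi/3) + 4*exp(-2*I*pi/9) + 2*exp(-4*I*pi/9) + 5*exp(-8*I*pi/9) + 5*exp(8*I*pi/9) + 2*exp(4*I*pi/9) + 4*exp(2*I*pi/9) + 3*exp(2*I*pi/3)) + (3) + (8 + 5*exp(-4*I*pi/9) + 3*exp(-2*I*pi/3) + 4*exp(-8*I*pi/9) + 2*exp(-2*I*pi/9) + 2*exp(2*I*pi/9) + 4*exp(8*I*pi/9) + 3*exp(2*I*pi/3) + 5*exp(4*I*pi/9)) + (8 + 4*exp(-4*I*pi/9) + 5*exp(-2*I*pi/9) + 3*exp(-2*I*pi/3) + 2*exp(-8*I*pi/9) + 2*exp(8*I*pi/9) + 3*exp(2*I*pi/3) + 5*exp(2*I*pi/9) + 4*exp(4*I*pi/9))] = 72/9 = 8.
(Exp terms are combined using exp(i*s)*conj(exp(i*t)) = exp(i*(s-t)), and sums of them are collapsed using the identity that for every m > 1 the m distinct m-th roots of unity sum to 0, e.g. 1 + exp(2*I*pi/3) + exp(-2*I*pi/3) = 0.)
A character is irreducible iff <chi, chi> = 1, so this representation is reducible.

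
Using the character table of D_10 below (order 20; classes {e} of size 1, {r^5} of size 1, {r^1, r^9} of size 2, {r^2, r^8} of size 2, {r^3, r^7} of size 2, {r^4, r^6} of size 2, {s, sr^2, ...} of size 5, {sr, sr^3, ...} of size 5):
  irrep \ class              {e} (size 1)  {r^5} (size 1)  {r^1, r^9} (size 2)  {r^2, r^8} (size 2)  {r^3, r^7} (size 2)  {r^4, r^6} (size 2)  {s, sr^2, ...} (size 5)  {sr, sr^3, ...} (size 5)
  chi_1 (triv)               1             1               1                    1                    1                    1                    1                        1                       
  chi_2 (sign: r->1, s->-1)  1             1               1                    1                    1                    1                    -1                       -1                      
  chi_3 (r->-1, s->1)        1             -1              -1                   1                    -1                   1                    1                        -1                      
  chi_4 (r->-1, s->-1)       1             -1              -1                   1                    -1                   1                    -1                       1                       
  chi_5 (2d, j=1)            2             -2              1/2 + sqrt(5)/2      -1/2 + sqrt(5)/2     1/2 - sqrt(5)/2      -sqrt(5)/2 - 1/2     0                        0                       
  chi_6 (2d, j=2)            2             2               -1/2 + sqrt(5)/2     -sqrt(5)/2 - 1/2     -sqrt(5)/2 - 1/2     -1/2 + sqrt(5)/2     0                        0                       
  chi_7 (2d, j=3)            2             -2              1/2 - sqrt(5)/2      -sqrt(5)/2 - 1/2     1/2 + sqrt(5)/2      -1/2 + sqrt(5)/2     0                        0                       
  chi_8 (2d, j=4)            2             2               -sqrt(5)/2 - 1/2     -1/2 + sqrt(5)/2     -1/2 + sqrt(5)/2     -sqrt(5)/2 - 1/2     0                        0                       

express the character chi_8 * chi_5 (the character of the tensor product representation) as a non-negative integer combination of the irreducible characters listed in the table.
chi_8 tensor chi_5 = chi_3 + chi_4 + chi_7 (all other irreducibles have multiplicity 0).

Derivation: The character of a tensor product is the pointwise product (chi_8 * chi_5)(C) = chi_8(C) * chi_5(C):
  {e}: (2)*(2), {r^5}: (2)*(-2), {r^1, r^9}: (-sqrt(5)/2 - 1/2)*(1/2 + sqrt(5)/2), {r^2, r^8}: (-1/2 + sqrt(5)/2)*(-1/2 + sqrt(5)/2), {r^3, r^7}: (-1/2 + sqrt(5)/2)*(1/2 - sqrt(5)/2), {r^4, r^6}: (-sqrt(5)/2 - 1/2)*(-sqrt(5)/2 - 1/2), {s, sr^2, ...}: (0)*(0), {sr, sr^3, ...}: (0)*(0)
so (chi_8 * chi_5) takes values
  {e} -> 4, {r^5} -> -4, {r^1, r^9} -> -3/2 - sqrt(5)/2, {r^2, r^8} -> 3/2 - sqrt(5)/2, {r^3, r^7} -> -3/2 + sqrt(5)/2, {r^4, r^6} -> sqrt(5)/2 + 3/2, {s, sr^2, ...} -> 0, {sr, sr^3, ...} -> 0.
Now take the inner product of this character with each irreducible chi from the table, <chi_8*chi_5, chi> = (1/20) sum_C |C| (chi_8*chi_5)(C) conj(chi(C)):
  <chi_8*chi_5, chi_1> = (1/20)[1*(4)*conj(1) + 1*(-4)*conj(1) + 2*(-3/2 - sqrt(5)/2)*conj(1) + 2*(3/2 - sqrt(5)/2)*conj(1) + 2*(-3/2 + sqrt(5)/2)*conj(1) + 2*(sqrt(5)/2 + 3/2)*conj(1) + 5*(0)*conj(1) + 5*(0)*conj(1)]
      = (1/20)[(4) + (-4) + (-3 - sqrt(5)) + (3 - sqrt(5)) + (-3 + sqrt(5)) + (sqrt(5) + 3) + (0) + (0)] = 0/20 = 0
  <chi_8*chi_5, chi_2> = (1/20)[1*(4)*conj(1) + 1*(-4)*conj(1) + 2*(-3/2 - sqrt(5)/2)*conj(1) + 2*(3/2 - sqrt(5)/2)*conj(1) + 2*(-3/2 + sqrt(5)/2)*conj(1) + 2*(sqrt(5)/2 + 3/2)*conj(1) + 5*(0)*conj(-1) + 5*(0)*conj(-1)]
      = (1/20)[(4) + (-4) + (-3 - sqrt(5)) + (3 - sqrt(5)) + (-3 + sqrt(5)) + (sqrt(5) + 3) + (0) + (0)] = 0/20 = 0
  <chi_8*chi_5, chi_3> = (1/20)[1*(4)*conj(1) + 1*(-4)*conj(-1) + 2*(-3/2 - sqrt(5)/2)*conj(-1) + 2*(3/2 - sqrt(5)/2)*conj(1) + 2*(-3/2 + sqrt(5)/2)*conj(-1) + 2*(sqrt(5)/2 + 3/2)*conj(1) + 5*(0)*conj(1) + 5*(0)*conj(-1)]
      = (1/20)[(4) + (4) + (sqrt(5) + 3) + (3 - sqrt(5)) + (3 - sqrt(5)) + (sqrt(5) + 3) + (0) + (0)] = 20/20 = 1
  <chi_8*chi_5, chi_4> = (1/20)[1*(4)*conj(1) + 1*(-4)*conj(-1) + 2*(-3/2 - sqrt(5)/2)*conj(-1) + 2*(3/2 - sqrt(5)/2)*conj(1) + 2*(-3/2 + sqrt(5)/2)*conj(-1) + 2*(sqrt(5)/2 + 3/2)*conj(1) + 5*(0)*conj(-1) + 5*(0)*conj(1)]
      = (1/20)[(4) + (4) + (sqrt(5) + 3) + (3 - sqrt(5)) + (3 - sqrt(5)) + (sqrt(5) + 3) + (0) + (0)] = 20/20 = 1
  <chi_8*chi_5, chi_5> = (1/20)[1*(4)*conj(2) + 1*(-4)*conj(-2) + 2*(-3/2 - sqrt(5)/2)*conj(1/2 + sqrt(5)/2) + 2*(3/2 - sqrt(5)/2)*conj(-1/2 + sqrt(5)/2) + 2*(-3/2 + sqrt(5)/2)*conj(1/2 - sqrt(5)/2) + 2*(sqrt(5)/2 + 3/2)*conj(-sqrt(5)/2 - 1/2) + 5*(0)*conj(0) + 5*(0)*conj(0)]
      = (1/20)[(8) + (8) + (-2*sqrt(5) - 4) + (-4 + 2*sqrt(5)) + (-4 + 2*sqrt(5)) + (-2*sqrt(5) - 4) + (0) + (0)] = 0/20 = 0
  <chi_8*chi_5, chi_6> = (1/20)[1*(4)*conj(2) + 1*(-4)*conj(2) + 2*(-3/2 - sqrt(5)/2)*conj(-1/2 + sqrt(5)/2) + 2*(3/2 - sqrt(5)/2)*conj(-sqrt(5)/2 - 1/2) + 2*(-3/2 + sqrt(5)/2)*conj(-sqrt(5)/2 - 1/2) + 2*(sqrt(5)/2 + 3/2)*conj(-1/2 + sqrt(5)/2) + 5*(0)*conj(0) + 5*(0)*conj(0)]
      = (1/20)[(8) + (-8) + (-sqrt(5) - 1) + (1 - sqrt(5)) + (-1 + sqrt(5)) + (1 + sqrt(5)) + (0) + (0)] = 0/20 = 0
  <chi_8*chi_5, chi_7> = (1/20)[1*(4)*conj(2) + 1*(-4)*conj(-2) + 2*(-3/2 - sqrt(5)/2)*conj(1/2 - sqrt(5)/2) + 2*(3/2 - sqrt(5)/2)*conj(-sqrt(5)/2 - 1/2) + 2*(-3/2 + sqrt(5)/2)*conj(1/2 + sqrt(5)/2) + 2*(sqrt(5)/2 + 3/2)*conj(-1/2 + sqrt(5)/2) + 5*(0)*conj(0) + 5*(0)*conj(0)]
      = (1/20)[(8) + (8) + (1 + sqrt(5)) + (1 - sqrt(5)) + (1 - sqrt(5)) + (1 + sqrt(5)) + (0) + (0)] = 20/20 = 1
  <chi_8*chi_5, chi_8> = (1/20)[1*(4)*conj(2) + 1*(-4)*conj(2) + 2*(-3/2 - sqrt(5)/2)*conj(-sqrt(5)/2 - 1/2) + 2*(3/2 - sqrt(5)/2)*conj(-1/2 + sqrt(5)/2) + 2*(-3/2 + sqrt(5)/2)*conj(-1/2 + sqrt(5)/2) + 2*(sqrt(5)/2 + 3/2)*conj(-sqrt(5)/2 - 1/2) + 5*(0)*conj(0) + 5*(0)*conj(0)]
      = (1/20)[(8) + (-8) + (4 + 2*sqrt(5)) + (-4 + 2*sqrt(5)) + (4 - 2*sqrt(5)) + (-2*sqrt(5) - 4) + (0) + (0)] = 0/20 = 0
Hence the multiplicities are chi_3: 1, chi_4: 1, chi_7: 1. Dimension check: dim(chi_8)*dim(chi_5) = 2*2 = 4 and sum (mult * dim) = 1*1 + 1*1 + 1*2 = 4.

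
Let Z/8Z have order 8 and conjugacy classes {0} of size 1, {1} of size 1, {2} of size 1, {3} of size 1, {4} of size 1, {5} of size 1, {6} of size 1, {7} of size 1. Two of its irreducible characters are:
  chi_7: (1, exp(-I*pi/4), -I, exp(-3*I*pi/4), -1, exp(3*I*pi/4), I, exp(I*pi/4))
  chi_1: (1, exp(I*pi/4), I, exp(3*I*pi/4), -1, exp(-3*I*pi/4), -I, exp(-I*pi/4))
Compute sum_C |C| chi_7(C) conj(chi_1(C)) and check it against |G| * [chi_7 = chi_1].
Sum = 0; so <chi_7, chi_1> = 0 (distinct irreducibles are orthogonal).

Justification: Compute term by term over conjugacy classes (|C| * chi_7(C) * conj(chi_1(C))):
  1*(1)*conj(1) + 1*(exp(-I*pi/4))*conj(exp(I*pi/4)) + 1*(-I)*conj(I) + 1*(exp(-3*I*pi/4))*conj(exp(3*I*pi/4)) + 1*(-1)*conj(-1) + 1*(exp(3*I*pi/4))*conj(exp(-3*I*pi/4)) + 1*(I)*conj(-I) + 1*(exp(I*pi/4))*conj(exp(-I*pi/4))
  = (1) + (-I) + (-1) + (I) + (1) + (-I) + (-1) + (I)
  = 0.
(Exp terms are combined using exp(i*s)*conj(exp(i*t)) = exp(i*(s-t)), and sums of them are collapsed using the identity that for every m > 1 the m distinct m-th roots of unity sum to 0, e.g. 1 + exp(2*I*pi/3) + exp(-2*I*pi/3) = 0.)
Dividing by |G| = 8 gives 0/8 = 0, matching the row-orthogonality relation <chi_7, chi_1> = [chi_7 = chi_1].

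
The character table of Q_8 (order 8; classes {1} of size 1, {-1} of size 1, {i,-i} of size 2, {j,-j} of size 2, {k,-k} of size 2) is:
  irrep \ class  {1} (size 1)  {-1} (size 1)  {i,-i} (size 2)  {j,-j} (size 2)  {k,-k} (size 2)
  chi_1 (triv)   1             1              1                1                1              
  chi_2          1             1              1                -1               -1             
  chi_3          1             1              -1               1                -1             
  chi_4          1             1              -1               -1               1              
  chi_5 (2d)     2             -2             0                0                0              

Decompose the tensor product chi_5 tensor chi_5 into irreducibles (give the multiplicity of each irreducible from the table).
chi_5 tensor chi_5 = chi_1 + chi_2 + chi_3 + chi_4 (all other irreducibles have multiplicity 0).

The character of a tensor product is the pointwise product (chi_5 * chi_5)(C) = chi_5(C) * chi_5(C):
  {1}: (2)*(2), {-1}: (-2)*(-2), {i,-i}: (0)*(0), {j,-j}: (0)*(0), {k,-k}: (0)*(0)
so (chi_5 * chi_5) takes values
  {1} -> 4, {-1} -> 4, {i,-i} -> 0, {j,-j} -> 0, {k,-k} -> 0.
Now take the inner product of this character with each irreducible chi from the table, <chi_5*chi_5, chi> = (1/8) sum_C |C| (chi_5*chi_5)(C) conj(chi(C)):
  <chi_5*chi_5, chi_1> = (1/8)[1*(4)*conj(1) + 1*(4)*conj(1) + 2*(0)*conj(1) + 2*(0)*conj(1) + 2*(0)*conj(1)]
      = (1/8)[(4) + (4) + (0) + (0) + (0)] = 8/8 = 1
  <chi_5*chi_5, chi_2> = (1/8)[1*(4)*conj(1) + 1*(4)*conj(1) + 2*(0)*conj(1) + 2*(0)*conj(-1) + 2*(0)*conj(-1)]
      = (1/8)[(4) + (4) + (0) + (0) + (0)] = 8/8 = 1
  <chi_5*chi_5, chi_3> = (1/8)[1*(4)*conj(1) + 1*(4)*conj(1) + 2*(0)*conj(-1) + 2*(0)*conj(1) + 2*(0)*conj(-1)]
      = (1/8)[(4) + (4) + (0) + (0) + (0)] = 8/8 = 1
  <chi_5*chi_5, chi_4> = (1/8)[1*(4)*conj(1) + 1*(4)*conj(1) + 2*(0)*conj(-1) + 2*(0)*conj(-1) + 2*(0)*conj(1)]
      = (1/8)[(4) + (4) + (0) + (0) + (0)] = 8/8 = 1
  <chi_5*chi_5, chi_5> = (1/8)[1*(4)*conj(2) + 1*(4)*conj(-2) + 2*(0)*conj(0) + 2*(0)*conj(0) + 2*(0)*conj(0)]
      = (1/8)[(8) + (-8) + (0) + (0) + (0)] = 0/8 = 0
Hence the multiplicities are chi_1: 1, chi_2: 1, chi_3: 1, chi_4: 1. Dimension check: dim(chi_5)*dim(chi_5) = 2*2 = 4 and sum (mult * dim) = 1*1 + 1*1 + 1*1 + 1*1 = 4.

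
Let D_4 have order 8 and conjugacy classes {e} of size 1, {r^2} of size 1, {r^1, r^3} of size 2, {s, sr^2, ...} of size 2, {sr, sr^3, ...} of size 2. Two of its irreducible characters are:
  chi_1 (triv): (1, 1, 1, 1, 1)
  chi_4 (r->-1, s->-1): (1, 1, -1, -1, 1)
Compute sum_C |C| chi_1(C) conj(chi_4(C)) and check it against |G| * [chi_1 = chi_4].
Sum = 0; so <chi_1, chi_4> = 0 (distinct irreducibles are orthogonal).

Proof sketch: Compute term by term over conjugacy classes (|C| * chi_1(C) * conj(chi_4(C))):
  1*(1)*conj(1) + 1*(1)*conj(1) + 2*(1)*conj(-1) + 2*(1)*conj(-1) + 2*(1)*conj(1)
  = (1) + (1) + (-2) + (-2) + (2)
  = 0.
Dividing by |G| = 8 gives 0/8 = 0, matching the row-orthogonality relation <chi_1, chi_4> = [chi_1 = chi_4].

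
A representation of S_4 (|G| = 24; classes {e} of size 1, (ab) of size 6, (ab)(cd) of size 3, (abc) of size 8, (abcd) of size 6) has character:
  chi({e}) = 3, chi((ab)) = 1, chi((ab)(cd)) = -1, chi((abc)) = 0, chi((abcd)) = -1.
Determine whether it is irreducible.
Irreducible: <chi, chi> = 1.

Reasoning: <chi, chi> = (1/|G|) sum_C |C| * |chi(C)|^2 = (1/24)[1*|3|^2 + 6*|1|^2 + 3*|-1|^2 + 8*|0|^2 + 6*|-1|^2]
  = (1/24)[(9) + (6) + (3) + (0) + (6)] = 24/24 = 1.
A character is irreducible iff <chi, chi> = 1, so this representation is irreducible.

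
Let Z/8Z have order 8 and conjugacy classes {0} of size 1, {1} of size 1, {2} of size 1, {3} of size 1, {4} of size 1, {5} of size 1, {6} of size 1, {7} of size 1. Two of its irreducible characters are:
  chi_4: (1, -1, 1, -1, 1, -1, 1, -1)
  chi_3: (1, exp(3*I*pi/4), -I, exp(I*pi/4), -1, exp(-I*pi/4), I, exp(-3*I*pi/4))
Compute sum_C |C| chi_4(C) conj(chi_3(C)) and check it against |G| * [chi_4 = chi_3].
Sum = 0; so <chi_4, chi_3> = 0 (distinct irreducibles are orthogonal).

Derivation: Compute term by term over conjugacy classes (|C| * chi_4(C) * conj(chi_3(C))):
  1*(1)*conj(1) + 1*(-1)*conj(exp(3*I*pi/4)) + 1*(1)*conj(-I) + 1*(-1)*conj(exp(I*pi/4)) + 1*(1)*conj(-1) + 1*(-1)*conj(exp(-I*pi/4)) + 1*(1)*conj(I) + 1*(-1)*conj(exp(-3*I*pi/4))
  = (1) + (-exp(-3*I*pi/4)) + (I) + (-exp(-I*pi/4)) + (-1) + (-exp(I*pi/4)) + (-I) + (-exp(3*I*pi/4))
  = 0.
(Exp terms are combined using exp(i*s)*conj(exp(i*t)) = exp(i*(s-t)), and sums of them are collapsed using the identity that for every m > 1 the m distinct m-th roots of unity sum to 0, e.g. 1 + exp(2*I*pi/3) + exp(-2*I*pi/3) = 0.)
Dividing by |G| = 8 gives 0/8 = 0, matching the row-orthogonality relation <chi_4, chi_3> = [chi_4 = chi_3].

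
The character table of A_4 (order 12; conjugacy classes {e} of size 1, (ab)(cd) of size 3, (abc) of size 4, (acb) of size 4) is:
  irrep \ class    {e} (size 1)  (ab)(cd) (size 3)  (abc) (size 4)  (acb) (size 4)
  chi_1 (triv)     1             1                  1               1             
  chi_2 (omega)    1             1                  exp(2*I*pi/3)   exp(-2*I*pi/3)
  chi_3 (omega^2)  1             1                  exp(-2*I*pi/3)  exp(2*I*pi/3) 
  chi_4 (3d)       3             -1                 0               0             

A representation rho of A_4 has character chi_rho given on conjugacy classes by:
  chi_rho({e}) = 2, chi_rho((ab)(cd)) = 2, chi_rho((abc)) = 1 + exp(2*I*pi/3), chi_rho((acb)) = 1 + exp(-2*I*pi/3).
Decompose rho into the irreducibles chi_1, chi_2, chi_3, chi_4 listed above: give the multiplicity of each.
Multiplicities: chi_1: 1, chi_2: 1, chi_3: 0, chi_4: 0.

Proof sketch: Use <chi_rho, chi> = (1/|G|) sum_C |C| * chi_rho(C) * conj(chi(C)) with |G| = 12 for each irreducible chi in the table:
  <chi_rho, chi_1> = (1/12)[1*(2)*conj(1) + 3*(2)*conj(1) + 4*(1 + exp(2*I*pi/3))*conj(1) + 4*(1 + exp(-2*I*pi/3))*conj(1)]
      = (1/12)[(2) + (6) + (4 + 4*exp(2*I*pi/3)) + (4 + 4*exp(-2*I*pi/3))] = 12/12 = 1
  <chi_rho, chi_2> = (1/12)[1*(2)*conj(1) + 3*(2)*conj(1) + 4*(1 + exp(2*I*pi/3))*conj(exp(2*I*pi/3)) + 4*(1 + exp(-2*I*pi/3))*conj(exp(-2*I*pi/3))]
      = (1/12)[(2) + (6) + (4 + 4*exp(-2*I*pi/3)) + (4 + 4*exp(2*I*pi/3))] = 12/12 = 1
  <chi_rho, chi_3> = (1/12)[1*(2)*conj(1) + 3*(2)*conj(1) + 4*(1 + exp(2*I*pi/3))*conj(exp(-2*I*pi/3)) + 4*(1 + exp(-2*I*pi/3))*conj(exp(2*I*pi/3))]
      = (1/12)[(2) + (6) + (-4) + (-4)] = 0/12 = 0
  <chi_rho, chi_4> = (1/12)[1*(2)*conj(3) + 3*(2)*conj(-1) + 4*(1 + exp(2*I*pi/3))*conj(0) + 4*(1 + exp(-2*I*pi/3))*conj(0)]
      = (1/12)[(6) + (-6) + (0) + (0)] = 0/12 = 0
(Exp terms are combined using exp(i*s)*conj(exp(i*t)) = exp(i*(s-t)), and sums of them are collapsed using the identity that for every m > 1 the m distinct m-th roots of unity sum to 0, e.g. 1 + exp(2*I*pi/3) + exp(-2*I*pi/3) = 0.)
Dimension check: dim(rho) = sum (mult * dim) = 1*1 + 1*1 + 0*1 + 0*3 = 2 = chi_rho(e) = 2.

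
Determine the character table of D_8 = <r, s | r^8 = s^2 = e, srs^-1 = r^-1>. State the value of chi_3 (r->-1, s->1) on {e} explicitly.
Conjugacy classes: {e} of size 1, {r^4} of size 1, {r^1, r^7} of size 2, {r^2, r^6} of size 2, {r^3, r^5} of size 2, {s, sr^2, ...} of size 4, {sr, sr^3, ...} of size 4.
Character table:
  irrep \ class              {e} (size 1)  {r^4} (size 1)  {r^1, r^7} (size 2)  {r^2, r^6} (size 2)  {r^3, r^5} (size 2)  {s, sr^2, ...} (size 4)  {sr, sr^3, ...} (size 4)
  chi_1 (triv)               1             1               1                    1                    1                    1                        1                       
  chi_2 (sign: r->1, s->-1)  1             1               1                    1                    1                    -1                       -1                      
  chi_3 (r->-1, s->1)        1             1               -1                   1                    -1                   1                        -1                      
  chi_4 (r->-1, s->-1)       1             1               -1                   1                    -1                   -1                       1                       
  chi_5 (2d, j=1)            2             -2              sqrt(2)              0                    -sqrt(2)             0                        0                       
  chi_6 (2d, j=2)            2             2               0                    -2                   0                    0                        0                       
  chi_7 (2d, j=3)            2             -2              -sqrt(2)             0                    sqrt(2)              0                        0                       

Spot check: chi_3 (r->-1, s->1) on {e} = 1.

Details: D_8 has order 2*8 = 16 with 7 conjugacy classes, hence 7 irreducibles. Sum of squared dims 1 + 1 + 1 + 1 + 4 + 4 + 4 = 16 = |G|. Linear characters come from the abelianisation; the 2-dimensional irreps have character r^k -> 2*cos(2*pi*j*k/8), reflections -> 0.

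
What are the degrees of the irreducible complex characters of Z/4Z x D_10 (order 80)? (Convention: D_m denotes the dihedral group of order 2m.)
Dimensions: 1, 1, 1, 1, 1, 1, 1, 1, 1, 1, 1, 1, 1, 1, 1, 1, 2, 2, 2, 2, 2, 2, 2, 2, 2, 2, 2, 2, 2, 2, 2, 2

Explanation: There are 32 irreducibles (= number of conjugacy classes). Their dimensions d_i satisfy sum d_i^2 = |G| = 80: 1 + 1 + 1 + 1 + 1 + 1 + 1 + 1 + 1 + 1 + 1 + 1 + 1 + 1 + 1 + 1 + 4 + 4 + 4 + 4 + 4 + 4 + 4 + 4 + 4 + 4 + 4 + 4 + 4 + 4 + 4 + 4 = 80. (For the product with Z/4Z: each of the 4 1-dim characters of Z/4Z tensors with each irrep of D_10, giving 4 copies of each D_10-dimension.)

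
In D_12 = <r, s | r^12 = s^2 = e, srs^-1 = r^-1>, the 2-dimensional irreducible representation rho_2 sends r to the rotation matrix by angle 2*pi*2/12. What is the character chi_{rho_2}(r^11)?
chi_{rho_2}(r^11) = 2*cos(2*pi*2*11/12) = 1

Reasoning: rho_2(r^11) is rotation by angle 2*pi*2*11/12, whose trace is 2*cos(2*pi*2*11/12) = 1.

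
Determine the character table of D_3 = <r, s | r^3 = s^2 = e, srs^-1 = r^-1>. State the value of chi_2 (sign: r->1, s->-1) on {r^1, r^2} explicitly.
Conjugacy classes: {e} of size 1, {r^1, r^2} of size 2, {s, sr, ..., sr^2} of size 3.
Character table:
  irrep \ class              {e} (size 1)  {r^1, r^2} (size 2)  {s, sr, ..., sr^2} (size 3)
  chi_1 (triv)               1             1                    1                          
  chi_2 (sign: r->1, s->-1)  1             1                    -1                         
  chi_3 (2d, j=1)            2             -1                   0                          

Spot check: chi_2 (sign: r->1, s->-1) on {r^1, r^2} = 1.

Proof sketch: D_3 has order 2*3 = 6 with 3 conjugacy classes, hence 3 irreducibles. Sum of squared dims 1 + 1 + 4 = 6 = |G|. Linear characters come from the abelianisation; the 2-dimensional irreps have character r^k -> 2*cos(2*pi*j*k/3), reflections -> 0.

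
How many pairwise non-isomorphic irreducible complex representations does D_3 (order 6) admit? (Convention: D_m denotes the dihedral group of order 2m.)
3

Derivation: The number of irreducible complex representations of a finite group equals its number of conjugacy classes. D_3 has 3 conjugacy classes ((n+3)/2 for n odd), so D_3 (order 6) has exactly 3 irreducible complex representations.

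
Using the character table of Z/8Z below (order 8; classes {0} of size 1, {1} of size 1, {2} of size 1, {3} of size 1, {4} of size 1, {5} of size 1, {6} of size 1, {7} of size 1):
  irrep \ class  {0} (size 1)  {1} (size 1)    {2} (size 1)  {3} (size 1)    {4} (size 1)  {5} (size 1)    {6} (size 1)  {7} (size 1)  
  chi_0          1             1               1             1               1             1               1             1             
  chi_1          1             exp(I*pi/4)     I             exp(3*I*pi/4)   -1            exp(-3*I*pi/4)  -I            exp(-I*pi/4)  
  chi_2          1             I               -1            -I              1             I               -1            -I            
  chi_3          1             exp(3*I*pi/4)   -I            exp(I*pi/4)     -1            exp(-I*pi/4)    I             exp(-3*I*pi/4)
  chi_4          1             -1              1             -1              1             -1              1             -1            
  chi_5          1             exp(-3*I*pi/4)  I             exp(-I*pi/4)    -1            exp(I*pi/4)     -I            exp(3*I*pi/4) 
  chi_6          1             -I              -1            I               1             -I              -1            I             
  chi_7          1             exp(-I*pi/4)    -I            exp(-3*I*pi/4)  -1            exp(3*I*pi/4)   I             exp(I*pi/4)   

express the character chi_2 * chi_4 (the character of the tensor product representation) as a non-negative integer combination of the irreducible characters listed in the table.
chi_2 tensor chi_4 = chi_6 (all other irreducibles have multiplicity 0).

The character of a tensor product is the pointwise product (chi_2 * chi_4)(C) = chi_2(C) * chi_4(C):
  {0}: (1)*(1), {1}: (I)*(-1), {2}: (-1)*(1), {3}: (-I)*(-1), {4}: (1)*(1), {5}: (I)*(-1), {6}: (-1)*(1), {7}: (-I)*(-1)
so (chi_2 * chi_4) takes values
  {0} -> 1, {1} -> -I, {2} -> -1, {3} -> I, {4} -> 1, {5} -> -I, {6} -> -1, {7} -> I.
Now take the inner product of this character with each irreducible chi from the table, <chi_2*chi_4, chi> = (1/8) sum_C |C| (chi_2*chi_4)(C) conj(chi(C)):
  <chi_2*chi_4, chi_0> = (1/8)[1*(1)*conj(1) + 1*(-I)*conj(1) + 1*(-1)*conj(1) + 1*(I)*conj(1) + 1*(1)*conj(1) + 1*(-I)*conj(1) + 1*(-1)*conj(1) + 1*(I)*conj(1)]
      = (1/8)[(1) + (-I) + (-1) + (I) + (1) + (-I) + (-1) + (I)] = 0/8 = 0
  <chi_2*chi_4, chi_1> = (1/8)[1*(1)*conj(1) + 1*(-I)*conj(exp(I*pi/4)) + 1*(-1)*conj(I) + 1*(I)*conj(exp(3*I*pi/4)) + 1*(1)*conj(-1) + 1*(-I)*conj(exp(-3*I*pi/4)) + 1*(-1)*conj(-I) + 1*(I)*conj(exp(-I*pi/4))]
      = (1/8)[(1) + (-exp(I*pi/4)) + (I) + (exp(-I*pi/4)) + (-1) + (-exp(-3*I*pi/4)) + (-I) + (exp(3*I*pi/4))] = 0/8 = 0
  <chi_2*chi_4, chi_2> = (1/8)[1*(1)*conj(1) + 1*(-I)*conj(I) + 1*(-1)*conj(-1) + 1*(I)*conj(-I) + 1*(1)*conj(1) + 1*(-I)*conj(I) + 1*(-1)*conj(-1) + 1*(I)*conj(-I)]
      = (1/8)[(1) + (-1) + (1) + (-1) + (1) + (-1) + (1) + (-1)] = 0/8 = 0
  <chi_2*chi_4, chi_3> = (1/8)[1*(1)*conj(1) + 1*(-I)*conj(exp(3*I*pi/4)) + 1*(-1)*conj(-I) + 1*(I)*conj(exp(I*pi/4)) + 1*(1)*conj(-1) + 1*(-I)*conj(exp(-I*pi/4)) + 1*(-1)*conj(I) + 1*(I)*conj(exp(-3*I*pi/4))]
      = (1/8)[(1) + (-exp(-I*pi/4)) + (-I) + (exp(I*pi/4)) + (-1) + (-exp(3*I*pi/4)) + (I) + (exp(-3*I*pi/4))] = 0/8 = 0
  <chi_2*chi_4, chi_4> = (1/8)[1*(1)*conj(1) + 1*(-I)*conj(-1) + 1*(-1)*conj(1) + 1*(I)*conj(-1) + 1*(1)*conj(1) + 1*(-I)*conj(-1) + 1*(-1)*conj(1) + 1*(I)*conj(-1)]
      = (1/8)[(1) + (I) + (-1) + (-I) + (1) + (I) + (-1) + (-I)] = 0/8 = 0
  <chi_2*chi_4, chi_5> = (1/8)[1*(1)*conj(1) + 1*(-I)*conj(exp(-3*I*pi/4)) + 1*(-1)*conj(I) + 1*(I)*conj(exp(-I*pi/4)) + 1*(1)*conj(-1) + 1*(-I)*conj(exp(I*pi/4)) + 1*(-1)*conj(-I) + 1*(I)*conj(exp(3*I*pi/4))]
      = (1/8)[(1) + (-exp(-3*I*pi/4)) + (I) + (exp(3*I*pi/4)) + (-1) + (-exp(I*pi/4)) + (-I) + (exp(-I*pi/4))] = 0/8 = 0
  <chi_2*chi_4, chi_6> = (1/8)[1*(1)*conj(1) + 1*(-I)*conj(-I) + 1*(-1)*conj(-1) + 1*(I)*conj(I) + 1*(1)*conj(1) + 1*(-I)*conj(-I) + 1*(-1)*conj(-1) + 1*(I)*conj(I)]
      = (1/8)[(1) + (1) + (1) + (1) + (1) + (1) + (1) + (1)] = 8/8 = 1
  <chi_2*chi_4, chi_7> = (1/8)[1*(1)*conj(1) + 1*(-I)*conj(exp(-I*pi/4)) + 1*(-1)*conj(-I) + 1*(I)*conj(exp(-3*I*pi/4)) + 1*(1)*conj(-1) + 1*(-I)*conj(exp(3*I*pi/4)) + 1*(-1)*conj(I) + 1*(I)*conj(exp(I*pi/4))]
      = (1/8)[(1) + (-exp(3*I*pi/4)) + (-I) + (exp(-3*I*pi/4)) + (-1) + (-exp(-I*pi/4)) + (I) + (exp(I*pi/4))] = 0/8 = 0
(Exp terms are combined using exp(i*s)*conj(exp(i*t)) = exp(i*(s-t)), and sums of them are collapsed using the identity that for every m > 1 the m distinct m-th roots of unity sum to 0, e.g. 1 + exp(2*I*pi/3) + exp(-2*I*pi/3) = 0.)
Hence the multiplicities are chi_6: 1. Dimension check: dim(chi_2)*dim(chi_4) = 1*1 = 1 and sum (mult * dim) = 1*1 = 1.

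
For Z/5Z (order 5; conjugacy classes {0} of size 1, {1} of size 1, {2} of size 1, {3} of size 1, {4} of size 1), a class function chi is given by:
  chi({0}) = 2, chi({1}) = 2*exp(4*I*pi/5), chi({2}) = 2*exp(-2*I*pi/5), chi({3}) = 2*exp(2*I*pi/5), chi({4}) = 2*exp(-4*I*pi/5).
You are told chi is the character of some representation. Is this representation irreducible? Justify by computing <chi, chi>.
Not irreducible (reducible): <chi, chi> = 4 > 1.

Argument: <chi, chi> = (1/|G|) sum_C |C| * |chi(C)|^2 = (1/5)[1*|2|^2 + 1*|2*exp(4*I*pi/5)|^2 + 1*|2*exp(-2*I*pi/5)|^2 + 1*|2*exp(2*I*pi/5)|^2 + 1*|2*exp(-4*I*pi/5)|^2]
  = (1/5)[(4) + (4) + (4) + (4) + (4)] = 20/5 = 4.
(Exp terms are combined using exp(i*s)*conj(exp(i*t)) = exp(i*(s-t)), and sums of them are collapsed using the identity that for every m > 1 the m distinct m-th roots of unity sum to 0, e.g. 1 + exp(2*I*pi/3) + exp(-2*I*pi/3) = 0.)
A character is irreducible iff <chi, chi> = 1, so this representation is reducible.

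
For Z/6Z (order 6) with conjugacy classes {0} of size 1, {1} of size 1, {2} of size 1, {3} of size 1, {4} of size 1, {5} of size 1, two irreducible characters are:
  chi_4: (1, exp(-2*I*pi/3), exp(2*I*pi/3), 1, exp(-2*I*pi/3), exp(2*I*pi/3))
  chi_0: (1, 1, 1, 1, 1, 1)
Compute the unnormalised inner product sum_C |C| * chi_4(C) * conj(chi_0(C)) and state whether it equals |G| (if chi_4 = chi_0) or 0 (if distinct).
Sum = 0; so <chi_4, chi_0> = 0 (distinct irreducibles are orthogonal).

Solution. Compute term by term over conjugacy classes (|C| * chi_4(C) * conj(chi_0(C))):
  1*(1)*conj(1) + 1*(exp(-2*I*pi/3))*conj(1) + 1*(exp(2*I*pi/3))*conj(1) + 1*(1)*conj(1) + 1*(exp(-2*I*pi/3))*conj(1) + 1*(exp(2*I*pi/3))*conj(1)
  = (1) + (exp(-2*I*pi/3)) + (exp(2*I*pi/3)) + (1) + (exp(-2*I*pi/3)) + (exp(2*I*pi/3))
  = 0.
(Exp terms are combined using exp(i*s)*conj(exp(i*t)) = exp(i*(s-t)), and sums of them are collapsed using the identity that for every m > 1 the m distinct m-th roots of unity sum to 0, e.g. 1 + exp(2*I*pi/3) + exp(-2*I*pi/3) = 0.)
Dividing by |G| = 6 gives 0/6 = 0, matching the row-orthogonality relation <chi_4, chi_0> = [chi_4 = chi_0].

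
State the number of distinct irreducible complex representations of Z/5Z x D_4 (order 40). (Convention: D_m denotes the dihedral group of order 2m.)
25

Working: The number of irreducible complex representations of a finite group equals its number of conjugacy classes. For a direct product, #classes(G x H) = #classes(G) * #classes(H). Z/5Z has 5 classes (abelian), D_4 has 5 classes, so 5 * 5 = 25, so Z/5Z x D_4 (order 40) has exactly 25 irreducible complex representations.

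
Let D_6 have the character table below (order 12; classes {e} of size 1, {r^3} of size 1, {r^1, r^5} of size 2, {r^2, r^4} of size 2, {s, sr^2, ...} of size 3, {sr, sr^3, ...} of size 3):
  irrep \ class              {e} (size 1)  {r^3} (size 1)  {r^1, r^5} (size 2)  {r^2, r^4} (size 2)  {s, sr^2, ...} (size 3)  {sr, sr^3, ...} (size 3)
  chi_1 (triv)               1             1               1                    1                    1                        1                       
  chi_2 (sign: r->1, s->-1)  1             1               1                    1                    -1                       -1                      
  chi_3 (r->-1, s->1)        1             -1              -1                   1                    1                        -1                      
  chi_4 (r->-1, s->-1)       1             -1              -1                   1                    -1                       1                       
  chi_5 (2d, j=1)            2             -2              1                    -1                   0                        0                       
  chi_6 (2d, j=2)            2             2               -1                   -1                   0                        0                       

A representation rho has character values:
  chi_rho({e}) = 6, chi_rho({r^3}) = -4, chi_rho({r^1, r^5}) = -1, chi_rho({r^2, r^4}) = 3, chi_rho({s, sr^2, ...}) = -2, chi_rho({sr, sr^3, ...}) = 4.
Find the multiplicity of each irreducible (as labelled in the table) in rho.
Multiplicities: chi_1: 1, chi_2: 0, chi_3: 0, chi_4: 3, chi_5: 1, chi_6: 0.

Derivation: Use <chi_rho, chi> = (1/|G|) sum_C |C| * chi_rho(C) * conj(chi(C)) with |G| = 12 for each irreducible chi in the table:
  <chi_rho, chi_1> = (1/12)[1*(6)*conj(1) + 1*(-4)*conj(1) + 2*(-1)*conj(1) + 2*(3)*conj(1) + 3*(-2)*conj(1) + 3*(4)*conj(1)]
      = (1/12)[(6) + (-4) + (-2) + (6) + (-6) + (12)] = 12/12 = 1
  <chi_rho, chi_2> = (1/12)[1*(6)*conj(1) + 1*(-4)*conj(1) + 2*(-1)*conj(1) + 2*(3)*conj(1) + 3*(-2)*conj(-1) + 3*(4)*conj(-1)]
      = (1/12)[(6) + (-4) + (-2) + (6) + (6) + (-12)] = 0/12 = 0
  <chi_rho, chi_3> = (1/12)[1*(6)*conj(1) + 1*(-4)*conj(-1) + 2*(-1)*conj(-1) + 2*(3)*conj(1) + 3*(-2)*conj(1) + 3*(4)*conj(-1)]
      = (1/12)[(6) + (4) + (2) + (6) + (-6) + (-12)] = 0/12 = 0
  <chi_rho, chi_4> = (1/12)[1*(6)*conj(1) + 1*(-4)*conj(-1) + 2*(-1)*conj(-1) + 2*(3)*conj(1) + 3*(-2)*conj(-1) + 3*(4)*conj(1)]
      = (1/12)[(6) + (4) + (2) + (6) + (6) + (12)] = 36/12 = 3
  <chi_rho, chi_5> = (1/12)[1*(6)*conj(2) + 1*(-4)*conj(-2) + 2*(-1)*conj(1) + 2*(3)*conj(-1) + 3*(-2)*conj(0) + 3*(4)*conj(0)]
      = (1/12)[(12) + (8) + (-2) + (-6) + (0) + (0)] = 12/12 = 1
  <chi_rho, chi_6> = (1/12)[1*(6)*conj(2) + 1*(-4)*conj(2) + 2*(-1)*conj(-1) + 2*(3)*conj(-1) + 3*(-2)*conj(0) + 3*(4)*conj(0)]
      = (1/12)[(12) + (-8) + (2) + (-6) + (0) + (0)] = 0/12 = 0
Dimension check: dim(rho) = sum (mult * dim) = 1*1 + 0*1 + 0*1 + 3*1 + 1*2 + 0*2 = 6 = chi_rho(e) = 6.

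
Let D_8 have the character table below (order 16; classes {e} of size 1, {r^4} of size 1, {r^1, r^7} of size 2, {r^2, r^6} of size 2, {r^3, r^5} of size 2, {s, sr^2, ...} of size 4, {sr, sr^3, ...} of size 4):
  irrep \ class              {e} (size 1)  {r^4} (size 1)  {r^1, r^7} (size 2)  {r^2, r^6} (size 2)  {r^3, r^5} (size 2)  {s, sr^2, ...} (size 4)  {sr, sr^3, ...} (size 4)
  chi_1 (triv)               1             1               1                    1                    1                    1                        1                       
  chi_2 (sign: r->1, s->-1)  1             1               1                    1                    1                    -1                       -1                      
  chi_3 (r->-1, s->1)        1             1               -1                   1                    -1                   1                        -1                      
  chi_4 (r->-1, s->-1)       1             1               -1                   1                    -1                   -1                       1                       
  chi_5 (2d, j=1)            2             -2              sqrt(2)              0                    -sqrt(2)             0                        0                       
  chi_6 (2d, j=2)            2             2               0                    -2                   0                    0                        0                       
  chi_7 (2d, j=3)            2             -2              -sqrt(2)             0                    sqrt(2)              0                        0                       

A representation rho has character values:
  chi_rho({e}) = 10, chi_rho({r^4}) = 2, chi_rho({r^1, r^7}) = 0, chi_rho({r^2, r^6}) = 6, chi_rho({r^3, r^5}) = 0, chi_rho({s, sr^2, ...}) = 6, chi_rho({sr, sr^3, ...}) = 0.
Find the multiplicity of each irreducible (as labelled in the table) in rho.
Multiplicities: chi_1: 3, chi_2: 0, chi_3: 3, chi_4: 0, chi_5: 1, chi_6: 0, chi_7: 1.

Details: Use <chi_rho, chi> = (1/|G|) sum_C |C| * chi_rho(C) * conj(chi(C)) with |G| = 16 for each irreducible chi in the table:
  <chi_rho, chi_1> = (1/16)[1*(10)*conj(1) + 1*(2)*conj(1) + 2*(0)*conj(1) + 2*(6)*conj(1) + 2*(0)*conj(1) + 4*(6)*conj(1) + 4*(0)*conj(1)]
      = (1/16)[(10) + (2) + (0) + (12) + (0) + (24) + (0)] = 48/16 = 3
  <chi_rho, chi_2> = (1/16)[1*(10)*conj(1) + 1*(2)*conj(1) + 2*(0)*conj(1) + 2*(6)*conj(1) + 2*(0)*conj(1) + 4*(6)*conj(-1) + 4*(0)*conj(-1)]
      = (1/16)[(10) + (2) + (0) + (12) + (0) + (-24) + (0)] = 0/16 = 0
  <chi_rho, chi_3> = (1/16)[1*(10)*conj(1) + 1*(2)*conj(1) + 2*(0)*conj(-1) + 2*(6)*conj(1) + 2*(0)*conj(-1) + 4*(6)*conj(1) + 4*(0)*conj(-1)]
      = (1/16)[(10) + (2) + (0) + (12) + (0) + (24) + (0)] = 48/16 = 3
  <chi_rho, chi_4> = (1/16)[1*(10)*conj(1) + 1*(2)*conj(1) + 2*(0)*conj(-1) + 2*(6)*conj(1) + 2*(0)*conj(-1) + 4*(6)*conj(-1) + 4*(0)*conj(1)]
      = (1/16)[(10) + (2) + (0) + (12) + (0) + (-24) + (0)] = 0/16 = 0
  <chi_rho, chi_5> = (1/16)[1*(10)*conj(2) + 1*(2)*conj(-2) + 2*(0)*conj(sqrt(2)) + 2*(6)*conj(0) + 2*(0)*conj(-sqrt(2)) + 4*(6)*conj(0) + 4*(0)*conj(0)]
      = (1/16)[(20) + (-4) + (0) + (0) + (0) + (0) + (0)] = 16/16 = 1
  <chi_rho, chi_6> = (1/16)[1*(10)*conj(2) + 1*(2)*conj(2) + 2*(0)*conj(0) + 2*(6)*conj(-2) + 2*(0)*conj(0) + 4*(6)*conj(0) + 4*(0)*conj(0)]
      = (1/16)[(20) + (4) + (0) + (-24) + (0) + (0) + (0)] = 0/16 = 0
  <chi_rho, chi_7> = (1/16)[1*(10)*conj(2) + 1*(2)*conj(-2) + 2*(0)*conj(-sqrt(2)) + 2*(6)*conj(0) + 2*(0)*conj(sqrt(2)) + 4*(6)*conj(0) + 4*(0)*conj(0)]
      = (1/16)[(20) + (-4) + (0) + (0) + (0) + (0) + (0)] = 16/16 = 1
Dimension check: dim(rho) = sum (mult * dim) = 3*1 + 0*1 + 3*1 + 0*1 + 1*2 + 0*2 + 1*2 = 10 = chi_rho(e) = 10.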